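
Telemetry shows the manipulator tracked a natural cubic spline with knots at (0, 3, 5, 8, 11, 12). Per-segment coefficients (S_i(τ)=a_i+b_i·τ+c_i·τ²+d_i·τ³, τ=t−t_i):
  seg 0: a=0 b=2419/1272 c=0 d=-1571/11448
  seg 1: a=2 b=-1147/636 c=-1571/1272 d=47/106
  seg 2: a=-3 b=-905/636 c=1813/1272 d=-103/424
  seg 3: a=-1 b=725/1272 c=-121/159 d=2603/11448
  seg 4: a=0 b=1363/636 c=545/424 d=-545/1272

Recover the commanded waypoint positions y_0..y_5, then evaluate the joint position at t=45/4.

y_0=0 y_1=2 y_2=-3 y_3=-1 y_4=0 y_5=3
S(45/4) = 16537/27136

y_0 = S_0(0) = a_0 = 0
y_1 = S_1(0) = a_1 = 2
y_2 = S_2(0) = a_2 = -3
y_3 = S_3(0) = a_3 = -1
y_4 = S_4(0) = a_4 = 0
y_5 = S_4(1) = 3
t_q=45/4 is in segment 4 (τ=1/4); S_4(τ)=16537/27136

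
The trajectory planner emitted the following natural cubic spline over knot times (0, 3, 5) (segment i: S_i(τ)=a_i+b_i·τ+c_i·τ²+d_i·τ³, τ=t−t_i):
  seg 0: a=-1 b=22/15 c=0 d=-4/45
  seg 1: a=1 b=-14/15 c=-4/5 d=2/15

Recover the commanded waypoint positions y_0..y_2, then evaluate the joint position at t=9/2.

y_0 = S_0(0) = a_0 = -1
y_1 = S_1(0) = a_1 = 1
y_2 = S_1(2) = -3
t_q=9/2 is in segment 1 (τ=3/2); S_1(τ)=-7/4

y_0=-1 y_1=1 y_2=-3
S(9/2) = -7/4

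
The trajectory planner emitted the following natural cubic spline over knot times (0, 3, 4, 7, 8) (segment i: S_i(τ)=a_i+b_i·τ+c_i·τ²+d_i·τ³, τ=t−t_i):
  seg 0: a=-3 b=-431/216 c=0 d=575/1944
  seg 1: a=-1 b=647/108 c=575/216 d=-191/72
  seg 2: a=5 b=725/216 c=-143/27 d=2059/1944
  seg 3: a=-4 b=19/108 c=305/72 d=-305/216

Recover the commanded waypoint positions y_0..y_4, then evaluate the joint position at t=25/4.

y_0=-3 y_1=-1 y_2=5 y_3=-4 y_4=-1
S(25/4) = -3373/1536

y_0 = S_0(0) = a_0 = -3
y_1 = S_1(0) = a_1 = -1
y_2 = S_2(0) = a_2 = 5
y_3 = S_3(0) = a_3 = -4
y_4 = S_3(1) = -1
t_q=25/4 is in segment 2 (τ=9/4); S_2(τ)=-3373/1536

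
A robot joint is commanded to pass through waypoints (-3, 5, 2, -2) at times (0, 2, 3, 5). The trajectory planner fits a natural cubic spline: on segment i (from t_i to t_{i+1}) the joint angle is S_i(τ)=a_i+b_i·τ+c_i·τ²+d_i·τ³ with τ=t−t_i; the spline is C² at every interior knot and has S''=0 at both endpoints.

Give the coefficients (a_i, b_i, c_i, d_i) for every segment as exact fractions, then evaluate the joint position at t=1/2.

Δ: Δ0=4, Δ1=-3, Δ2=-2
row 1: diag=6, rhs=-42; c'=1/6, d'=-7
row 2: denom=6−1·1/6=35/6; d'=(6−1·-7)/(35/6)=78/35
back: M2=78/35
back: M1=-7−1/6·78/35=-258/35
M: M0=0, M1=-258/35, M2=78/35, M3=0
seg 0: a=-3, c=M0/2=0, d=(M1−M0)/(6·2)=-43/70, b=Δ0−h0·(2M0+M1)/6=226/35
seg 1: a=5, c=M1/2=-129/35, d=(M2−M1)/(6·1)=8/5, b=Δ1−h1·(2M1+M2)/6=-32/35
seg 2: a=2, c=M2/2=39/35, d=(M3−M2)/(6·2)=-13/70, b=Δ2−h2·(2M2+M3)/6=-122/35
t_q=1/2 → seg 0, τ=1/2; S=-3+226/35·τ+0·τ²+-43/70·τ³=17/112

  seg 0: a=-3 b=226/35 c=0 d=-43/70
  seg 1: a=5 b=-32/35 c=-129/35 d=8/5
  seg 2: a=2 b=-122/35 c=39/35 d=-13/70
S(1/2) = 17/112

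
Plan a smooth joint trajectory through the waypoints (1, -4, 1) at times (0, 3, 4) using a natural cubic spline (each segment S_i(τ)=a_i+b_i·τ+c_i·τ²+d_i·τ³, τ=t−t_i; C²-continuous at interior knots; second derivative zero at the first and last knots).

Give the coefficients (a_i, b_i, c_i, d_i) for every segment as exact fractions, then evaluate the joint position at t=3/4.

  seg 0: a=1 b=-25/6 c=0 d=5/18
  seg 1: a=-4 b=10/3 c=5/2 d=-5/6
S(3/4) = -257/128

Δ: Δ0=-5/3, Δ1=5
row 1: diag=8, rhs=40; c'=1/8, d'=5
back: M1=5
M: M0=0, M1=5, M2=0
seg 0: a=1, c=M0/2=0, d=(M1−M0)/(6·3)=5/18, b=Δ0−h0·(2M0+M1)/6=-25/6
seg 1: a=-4, c=M1/2=5/2, d=(M2−M1)/(6·1)=-5/6, b=Δ1−h1·(2M1+M2)/6=10/3
t_q=3/4 → seg 0, τ=3/4; S=1+-25/6·τ+0·τ²+5/18·τ³=-257/128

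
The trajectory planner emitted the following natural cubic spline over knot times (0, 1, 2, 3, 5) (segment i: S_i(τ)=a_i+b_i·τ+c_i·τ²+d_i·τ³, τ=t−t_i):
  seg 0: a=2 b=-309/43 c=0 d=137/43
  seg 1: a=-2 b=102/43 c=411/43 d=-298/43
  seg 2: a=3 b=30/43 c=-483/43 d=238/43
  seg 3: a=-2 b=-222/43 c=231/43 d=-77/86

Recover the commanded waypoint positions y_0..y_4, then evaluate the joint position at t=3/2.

y_0 = S_0(0) = a_0 = 2
y_1 = S_1(0) = a_1 = -2
y_2 = S_2(0) = a_2 = 3
y_3 = S_3(0) = a_3 = -2
y_4 = S_3(2) = 2
t_q=3/2 is in segment 1 (τ=1/2); S_1(τ)=61/86

y_0=2 y_1=-2 y_2=3 y_3=-2 y_4=2
S(3/2) = 61/86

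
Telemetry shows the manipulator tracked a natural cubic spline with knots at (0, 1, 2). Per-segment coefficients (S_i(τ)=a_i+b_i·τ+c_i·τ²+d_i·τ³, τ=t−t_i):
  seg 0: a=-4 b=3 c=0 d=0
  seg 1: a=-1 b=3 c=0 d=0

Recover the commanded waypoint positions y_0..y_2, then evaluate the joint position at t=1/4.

y_0=-4 y_1=-1 y_2=2
S(1/4) = -13/4

y_0 = S_0(0) = a_0 = -4
y_1 = S_1(0) = a_1 = -1
y_2 = S_1(1) = 2
t_q=1/4 is in segment 0 (τ=1/4); S_0(τ)=-13/4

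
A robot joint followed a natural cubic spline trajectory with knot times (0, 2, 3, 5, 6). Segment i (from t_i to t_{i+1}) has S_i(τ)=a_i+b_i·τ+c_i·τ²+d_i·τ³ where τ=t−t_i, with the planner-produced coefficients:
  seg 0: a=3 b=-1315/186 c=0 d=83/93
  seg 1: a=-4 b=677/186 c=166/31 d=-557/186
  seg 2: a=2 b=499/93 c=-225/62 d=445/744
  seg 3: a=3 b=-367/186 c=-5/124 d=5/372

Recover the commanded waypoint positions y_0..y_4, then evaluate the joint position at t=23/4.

y_0=3 y_1=-4 y_2=2 y_3=3 y_4=1
S(23/4) = 11929/7936

y_0 = S_0(0) = a_0 = 3
y_1 = S_1(0) = a_1 = -4
y_2 = S_2(0) = a_2 = 2
y_3 = S_3(0) = a_3 = 3
y_4 = S_3(1) = 1
t_q=23/4 is in segment 3 (τ=3/4); S_3(τ)=11929/7936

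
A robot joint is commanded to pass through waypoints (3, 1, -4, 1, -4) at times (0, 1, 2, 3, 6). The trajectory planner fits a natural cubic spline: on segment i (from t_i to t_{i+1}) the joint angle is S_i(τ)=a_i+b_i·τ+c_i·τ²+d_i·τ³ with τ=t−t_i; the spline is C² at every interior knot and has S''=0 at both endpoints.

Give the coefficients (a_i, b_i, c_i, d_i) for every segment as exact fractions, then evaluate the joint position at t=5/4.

Δ: Δ0=-2, Δ1=-5, Δ2=5, Δ3=-5/3
row 1: diag=4, rhs=-18; c'=1/4, d'=-9/2
row 2: denom=4−1·1/4=15/4; d'=(60−1·-9/2)/(15/4)=86/5
row 3: denom=8−1·4/15=116/15; d'=(-40−1·86/5)/(116/15)=-429/58
back: M3=-429/58
back: M2=86/5−4/15·-429/58=556/29
back: M1=-9/2−1/4·556/29=-539/58
M: M0=0, M1=-539/58, M2=556/29, M3=-429/58, M4=0
seg 0: a=3, c=M0/2=0, d=(M1−M0)/(6·1)=-539/348, b=Δ0−h0·(2M0+M1)/6=-157/348
seg 1: a=1, c=M1/2=-539/116, d=(M2−M1)/(6·1)=1651/348, b=Δ1−h1·(2M1+M2)/6=-887/174
seg 2: a=-4, c=M2/2=278/29, d=(M3−M2)/(6·1)=-1541/348, b=Δ2−h2·(2M2+M3)/6=-55/348
seg 3: a=1, c=M3/2=-429/116, d=(M4−M3)/(6·3)=143/348, b=Δ3−h3·(2M3+M4)/6=997/174
t_q=5/4 → seg 1, τ=1/4; S=1+-887/174·τ+-539/116·τ²+1651/348·τ³=-3643/7424

  seg 0: a=3 b=-157/348 c=0 d=-539/348
  seg 1: a=1 b=-887/174 c=-539/116 d=1651/348
  seg 2: a=-4 b=-55/348 c=278/29 d=-1541/348
  seg 3: a=1 b=997/174 c=-429/116 d=143/348
S(5/4) = -3643/7424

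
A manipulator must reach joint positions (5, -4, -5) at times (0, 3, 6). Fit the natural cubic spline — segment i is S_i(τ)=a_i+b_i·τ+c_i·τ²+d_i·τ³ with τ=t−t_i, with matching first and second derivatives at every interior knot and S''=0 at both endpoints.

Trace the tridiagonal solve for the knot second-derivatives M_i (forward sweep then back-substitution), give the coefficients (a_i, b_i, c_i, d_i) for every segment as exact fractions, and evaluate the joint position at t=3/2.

  seg 0: a=5 b=-11/3 c=0 d=2/27
  seg 1: a=-4 b=-5/3 c=2/3 d=-2/27
S(3/2) = -1/4

Δ: Δ0=-3, Δ1=-1/3
row 1: diag=12, rhs=16; c'=1/4, d'=4/3
back: M1=4/3
M: M0=0, M1=4/3, M2=0
seg 0: a=5, c=M0/2=0, d=(M1−M0)/(6·3)=2/27, b=Δ0−h0·(2M0+M1)/6=-11/3
seg 1: a=-4, c=M1/2=2/3, d=(M2−M1)/(6·3)=-2/27, b=Δ1−h1·(2M1+M2)/6=-5/3
t_q=3/2 → seg 0, τ=3/2; S=5+-11/3·τ+0·τ²+2/27·τ³=-1/4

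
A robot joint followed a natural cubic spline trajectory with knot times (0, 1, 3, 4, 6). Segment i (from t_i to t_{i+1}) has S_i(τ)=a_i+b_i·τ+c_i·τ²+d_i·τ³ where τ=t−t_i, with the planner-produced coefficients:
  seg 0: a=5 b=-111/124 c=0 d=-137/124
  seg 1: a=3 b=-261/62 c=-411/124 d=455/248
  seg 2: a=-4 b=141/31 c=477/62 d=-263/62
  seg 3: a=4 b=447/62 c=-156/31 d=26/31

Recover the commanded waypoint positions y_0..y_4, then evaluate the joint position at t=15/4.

y_0 = S_0(0) = a_0 = 5
y_1 = S_1(0) = a_1 = 3
y_2 = S_2(0) = a_2 = -4
y_3 = S_3(0) = a_3 = 4
y_4 = S_3(2) = 5
t_q=15/4 is in segment 2 (τ=3/4); S_2(τ)=7735/3968

y_0=5 y_1=3 y_2=-4 y_3=4 y_4=5
S(15/4) = 7735/3968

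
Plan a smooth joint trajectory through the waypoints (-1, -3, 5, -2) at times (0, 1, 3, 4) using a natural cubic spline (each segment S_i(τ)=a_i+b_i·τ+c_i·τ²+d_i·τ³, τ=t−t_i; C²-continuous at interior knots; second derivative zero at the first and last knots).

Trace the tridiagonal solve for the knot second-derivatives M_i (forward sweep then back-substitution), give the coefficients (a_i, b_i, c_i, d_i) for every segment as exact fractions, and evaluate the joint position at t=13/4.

Δ: Δ0=-2, Δ1=4, Δ2=-7
row 1: diag=6, rhs=36; c'=1/3, d'=6
row 2: denom=6−2·1/3=16/3; d'=(-66−2·6)/(16/3)=-117/8
back: M2=-117/8
back: M1=6−1/3·-117/8=87/8
M: M0=0, M1=87/8, M2=-117/8, M3=0
seg 0: a=-1, c=M0/2=0, d=(M1−M0)/(6·1)=29/16, b=Δ0−h0·(2M0+M1)/6=-61/16
seg 1: a=-3, c=M1/2=87/16, d=(M2−M1)/(6·2)=-17/8, b=Δ1−h1·(2M1+M2)/6=13/8
seg 2: a=5, c=M2/2=-117/16, d=(M3−M2)/(6·1)=39/16, b=Δ2−h2·(2M2+M3)/6=-17/8
t_q=13/4 → seg 2, τ=1/4; S=5+-17/8·τ+-117/16·τ²+39/16·τ³=4147/1024

  seg 0: a=-1 b=-61/16 c=0 d=29/16
  seg 1: a=-3 b=13/8 c=87/16 d=-17/8
  seg 2: a=5 b=-17/8 c=-117/16 d=39/16
S(13/4) = 4147/1024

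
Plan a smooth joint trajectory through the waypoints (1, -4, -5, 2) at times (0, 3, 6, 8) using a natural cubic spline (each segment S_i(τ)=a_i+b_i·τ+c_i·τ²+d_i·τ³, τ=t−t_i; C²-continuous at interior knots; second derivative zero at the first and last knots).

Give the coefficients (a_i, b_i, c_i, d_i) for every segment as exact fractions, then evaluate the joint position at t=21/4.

Δ: Δ0=-5/3, Δ1=-1/3, Δ2=7/2
row 1: diag=12, rhs=8; c'=1/4, d'=2/3
row 2: denom=10−3·1/4=37/4; d'=(23−3·2/3)/(37/4)=84/37
back: M2=84/37
back: M1=2/3−1/4·84/37=11/111
M: M0=0, M1=11/111, M2=84/37, M3=0
seg 0: a=1, c=M0/2=0, d=(M1−M0)/(6·3)=11/1998, b=Δ0−h0·(2M0+M1)/6=-127/74
seg 1: a=-4, c=M1/2=11/222, d=(M2−M1)/(6·3)=241/1998, b=Δ1−h1·(2M1+M2)/6=-58/37
seg 2: a=-5, c=M2/2=42/37, d=(M3−M2)/(6·2)=-7/37, b=Δ2−h2·(2M2+M3)/6=147/74
t_q=21/4 → seg 1, τ=9/4; S=-4+-58/37·τ+11/222·τ²+241/1998·τ³=-27953/4736

  seg 0: a=1 b=-127/74 c=0 d=11/1998
  seg 1: a=-4 b=-58/37 c=11/222 d=241/1998
  seg 2: a=-5 b=147/74 c=42/37 d=-7/37
S(21/4) = -27953/4736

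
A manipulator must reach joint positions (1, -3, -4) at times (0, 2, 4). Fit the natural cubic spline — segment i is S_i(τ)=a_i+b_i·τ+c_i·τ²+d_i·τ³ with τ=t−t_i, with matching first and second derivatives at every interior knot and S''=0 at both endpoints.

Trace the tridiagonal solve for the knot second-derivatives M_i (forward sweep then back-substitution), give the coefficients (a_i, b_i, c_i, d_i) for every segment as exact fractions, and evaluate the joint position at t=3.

  seg 0: a=1 b=-19/8 c=0 d=3/32
  seg 1: a=-3 b=-5/4 c=9/16 d=-3/32
S(3) = -121/32

Δ: Δ0=-2, Δ1=-1/2
row 1: diag=8, rhs=9; c'=1/4, d'=9/8
back: M1=9/8
M: M0=0, M1=9/8, M2=0
seg 0: a=1, c=M0/2=0, d=(M1−M0)/(6·2)=3/32, b=Δ0−h0·(2M0+M1)/6=-19/8
seg 1: a=-3, c=M1/2=9/16, d=(M2−M1)/(6·2)=-3/32, b=Δ1−h1·(2M1+M2)/6=-5/4
t_q=3 → seg 1, τ=1; S=-3+-5/4·τ+9/16·τ²+-3/32·τ³=-121/32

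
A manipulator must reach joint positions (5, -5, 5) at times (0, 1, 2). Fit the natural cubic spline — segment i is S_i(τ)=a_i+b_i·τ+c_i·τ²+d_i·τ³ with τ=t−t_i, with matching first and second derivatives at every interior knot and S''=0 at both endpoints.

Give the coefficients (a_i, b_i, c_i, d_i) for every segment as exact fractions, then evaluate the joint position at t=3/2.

  seg 0: a=5 b=-15 c=0 d=5
  seg 1: a=-5 b=0 c=15 d=-5
S(3/2) = -15/8

Δ: Δ0=-10, Δ1=10
row 1: diag=4, rhs=120; c'=1/4, d'=30
back: M1=30
M: M0=0, M1=30, M2=0
seg 0: a=5, c=M0/2=0, d=(M1−M0)/(6·1)=5, b=Δ0−h0·(2M0+M1)/6=-15
seg 1: a=-5, c=M1/2=15, d=(M2−M1)/(6·1)=-5, b=Δ1−h1·(2M1+M2)/6=0
t_q=3/2 → seg 1, τ=1/2; S=-5+0·τ+15·τ²+-5·τ³=-15/8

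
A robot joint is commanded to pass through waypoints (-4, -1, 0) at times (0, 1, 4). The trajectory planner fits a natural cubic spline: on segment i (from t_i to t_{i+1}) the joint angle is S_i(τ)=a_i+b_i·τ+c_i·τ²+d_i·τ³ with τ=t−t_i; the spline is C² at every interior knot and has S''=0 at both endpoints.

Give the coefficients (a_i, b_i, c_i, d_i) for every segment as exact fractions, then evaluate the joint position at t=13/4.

  seg 0: a=-4 b=10/3 c=0 d=-1/3
  seg 1: a=-1 b=7/3 c=-1 d=1/9
S(13/4) = 29/64

Δ: Δ0=3, Δ1=1/3
row 1: diag=8, rhs=-16; c'=3/8, d'=-2
back: M1=-2
M: M0=0, M1=-2, M2=0
seg 0: a=-4, c=M0/2=0, d=(M1−M0)/(6·1)=-1/3, b=Δ0−h0·(2M0+M1)/6=10/3
seg 1: a=-1, c=M1/2=-1, d=(M2−M1)/(6·3)=1/9, b=Δ1−h1·(2M1+M2)/6=7/3
t_q=13/4 → seg 1, τ=9/4; S=-1+7/3·τ+-1·τ²+1/9·τ³=29/64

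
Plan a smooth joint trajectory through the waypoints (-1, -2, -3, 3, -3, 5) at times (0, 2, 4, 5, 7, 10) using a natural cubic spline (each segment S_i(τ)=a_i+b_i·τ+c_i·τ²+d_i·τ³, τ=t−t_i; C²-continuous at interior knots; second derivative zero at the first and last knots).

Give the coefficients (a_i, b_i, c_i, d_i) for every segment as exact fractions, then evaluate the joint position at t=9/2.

  seg 0: a=-1 b=251/894 c=0 d=-349/1788
  seg 1: a=-2 b=-1843/894 c=-349/298 d=1745/1788
  seg 2: a=-3 b=4439/894 c=698/149 d=-3263/894
  seg 3: a=3 b=1513/447 c=-1867/298 d=2747/1788
  seg 4: a=-3 b=-1448/447 c=440/149 d=-440/1341
S(9/2) = 471/2384

Δ: Δ0=-1/2, Δ1=-1/2, Δ2=6, Δ3=-3, Δ4=8/3
row 1: diag=8, rhs=0; c'=1/4, d'=0
row 2: denom=6−2·1/4=11/2; d'=(39−2·0)/(11/2)=78/11
row 3: denom=6−1·2/11=64/11; d'=(-54−1·78/11)/(64/11)=-21/2
row 4: denom=10−2·11/32=149/16; d'=(34−2·-21/2)/(149/16)=880/149
back: M4=880/149
back: M3=-21/2−11/32·880/149=-1867/149
back: M2=78/11−2/11·-1867/149=1396/149
back: M1=0−1/4·1396/149=-349/149
M: M0=0, M1=-349/149, M2=1396/149, M3=-1867/149, M4=880/149, M5=0
seg 0: a=-1, c=M0/2=0, d=(M1−M0)/(6·2)=-349/1788, b=Δ0−h0·(2M0+M1)/6=251/894
seg 1: a=-2, c=M1/2=-349/298, d=(M2−M1)/(6·2)=1745/1788, b=Δ1−h1·(2M1+M2)/6=-1843/894
seg 2: a=-3, c=M2/2=698/149, d=(M3−M2)/(6·1)=-3263/894, b=Δ2−h2·(2M2+M3)/6=4439/894
seg 3: a=3, c=M3/2=-1867/298, d=(M4−M3)/(6·2)=2747/1788, b=Δ3−h3·(2M3+M4)/6=1513/447
seg 4: a=-3, c=M4/2=440/149, d=(M5−M4)/(6·3)=-440/1341, b=Δ4−h4·(2M4+M5)/6=-1448/447
t_q=9/2 → seg 2, τ=1/2; S=-3+4439/894·τ+698/149·τ²+-3263/894·τ³=471/2384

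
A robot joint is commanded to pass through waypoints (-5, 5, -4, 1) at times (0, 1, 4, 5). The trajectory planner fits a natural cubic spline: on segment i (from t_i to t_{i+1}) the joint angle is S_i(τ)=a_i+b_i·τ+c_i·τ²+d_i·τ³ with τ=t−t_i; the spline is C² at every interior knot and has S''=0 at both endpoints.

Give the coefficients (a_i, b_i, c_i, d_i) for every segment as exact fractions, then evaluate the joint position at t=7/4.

Δ: Δ0=10, Δ1=-3, Δ2=5
row 1: diag=8, rhs=-78; c'=3/8, d'=-39/4
row 2: denom=8−3·3/8=55/8; d'=(48−3·-39/4)/(55/8)=618/55
back: M2=618/55
back: M1=-39/4−3/8·618/55=-768/55
M: M0=0, M1=-768/55, M2=618/55, M3=0
seg 0: a=-5, c=M0/2=0, d=(M1−M0)/(6·1)=-128/55, b=Δ0−h0·(2M0+M1)/6=678/55
seg 1: a=5, c=M1/2=-384/55, d=(M2−M1)/(6·3)=7/5, b=Δ1−h1·(2M1+M2)/6=294/55
seg 2: a=-4, c=M2/2=309/55, d=(M3−M2)/(6·1)=-103/55, b=Δ2−h2·(2M2+M3)/6=69/55
t_q=7/4 → seg 1, τ=3/4; S=5+294/55·τ+-384/55·τ²+7/5·τ³=19967/3520

  seg 0: a=-5 b=678/55 c=0 d=-128/55
  seg 1: a=5 b=294/55 c=-384/55 d=7/5
  seg 2: a=-4 b=69/55 c=309/55 d=-103/55
S(7/4) = 19967/3520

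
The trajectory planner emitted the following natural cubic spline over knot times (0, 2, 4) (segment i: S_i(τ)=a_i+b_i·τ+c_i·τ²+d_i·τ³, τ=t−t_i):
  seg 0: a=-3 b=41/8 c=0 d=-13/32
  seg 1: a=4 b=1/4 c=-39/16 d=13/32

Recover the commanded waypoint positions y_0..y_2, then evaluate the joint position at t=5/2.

y_0 = S_0(0) = a_0 = -3
y_1 = S_1(0) = a_1 = 4
y_2 = S_1(2) = -2
t_q=5/2 is in segment 1 (τ=1/2); S_1(τ)=913/256

y_0=-3 y_1=4 y_2=-2
S(5/2) = 913/256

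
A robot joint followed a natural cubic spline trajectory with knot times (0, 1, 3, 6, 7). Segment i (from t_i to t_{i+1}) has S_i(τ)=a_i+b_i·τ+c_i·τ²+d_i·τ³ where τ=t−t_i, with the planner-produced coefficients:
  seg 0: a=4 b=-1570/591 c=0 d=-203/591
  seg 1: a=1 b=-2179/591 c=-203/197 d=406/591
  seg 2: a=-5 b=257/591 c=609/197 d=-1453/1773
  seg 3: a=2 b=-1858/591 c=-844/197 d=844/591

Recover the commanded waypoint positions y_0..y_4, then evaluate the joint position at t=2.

y_0 = S_0(0) = a_0 = 4
y_1 = S_1(0) = a_1 = 1
y_2 = S_2(0) = a_2 = -5
y_3 = S_3(0) = a_3 = 2
y_4 = S_3(1) = -4
t_q=2 is in segment 1 (τ=1); S_1(τ)=-597/197

y_0=4 y_1=1 y_2=-5 y_3=2 y_4=-4
S(2) = -597/197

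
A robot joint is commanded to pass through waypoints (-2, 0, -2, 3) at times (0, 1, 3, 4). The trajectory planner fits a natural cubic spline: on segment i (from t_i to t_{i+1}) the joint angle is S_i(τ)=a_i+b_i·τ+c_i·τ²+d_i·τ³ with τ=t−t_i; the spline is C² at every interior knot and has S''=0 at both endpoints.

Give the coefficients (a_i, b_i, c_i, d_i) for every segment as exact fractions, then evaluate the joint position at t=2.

Δ: Δ0=2, Δ1=-1, Δ2=5
row 1: diag=6, rhs=-18; c'=1/3, d'=-3
row 2: denom=6−2·1/3=16/3; d'=(36−2·-3)/(16/3)=63/8
back: M2=63/8
back: M1=-3−1/3·63/8=-45/8
M: M0=0, M1=-45/8, M2=63/8, M3=0
seg 0: a=-2, c=M0/2=0, d=(M1−M0)/(6·1)=-15/16, b=Δ0−h0·(2M0+M1)/6=47/16
seg 1: a=0, c=M1/2=-45/16, d=(M2−M1)/(6·2)=9/8, b=Δ1−h1·(2M1+M2)/6=1/8
seg 2: a=-2, c=M2/2=63/16, d=(M3−M2)/(6·1)=-21/16, b=Δ2−h2·(2M2+M3)/6=19/8
t_q=2 → seg 1, τ=1; S=0+1/8·τ+-45/16·τ²+9/8·τ³=-25/16

  seg 0: a=-2 b=47/16 c=0 d=-15/16
  seg 1: a=0 b=1/8 c=-45/16 d=9/8
  seg 2: a=-2 b=19/8 c=63/16 d=-21/16
S(2) = -25/16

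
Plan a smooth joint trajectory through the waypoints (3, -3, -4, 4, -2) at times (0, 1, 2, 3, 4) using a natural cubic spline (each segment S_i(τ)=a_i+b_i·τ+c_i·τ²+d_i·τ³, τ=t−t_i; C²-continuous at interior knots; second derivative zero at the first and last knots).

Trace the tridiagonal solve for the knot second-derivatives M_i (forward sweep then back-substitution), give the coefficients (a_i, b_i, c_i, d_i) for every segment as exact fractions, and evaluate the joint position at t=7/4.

  seg 0: a=3 b=-361/56 c=0 d=25/56
  seg 1: a=-3 b=-143/28 c=75/56 d=155/56
  seg 2: a=-4 b=47/8 c=135/14 d=-421/56
  seg 3: a=4 b=73/28 c=-723/56 d=241/56
S(7/4) = -17595/3584

Δ: Δ0=-6, Δ1=-1, Δ2=8, Δ3=-6
row 1: diag=4, rhs=30; c'=1/4, d'=15/2
row 2: denom=4−1·1/4=15/4; d'=(54−1·15/2)/(15/4)=62/5
row 3: denom=4−1·4/15=56/15; d'=(-84−1·62/5)/(56/15)=-723/28
back: M3=-723/28
back: M2=62/5−4/15·-723/28=135/7
back: M1=15/2−1/4·135/7=75/28
M: M0=0, M1=75/28, M2=135/7, M3=-723/28, M4=0
seg 0: a=3, c=M0/2=0, d=(M1−M0)/(6·1)=25/56, b=Δ0−h0·(2M0+M1)/6=-361/56
seg 1: a=-3, c=M1/2=75/56, d=(M2−M1)/(6·1)=155/56, b=Δ1−h1·(2M1+M2)/6=-143/28
seg 2: a=-4, c=M2/2=135/14, d=(M3−M2)/(6·1)=-421/56, b=Δ2−h2·(2M2+M3)/6=47/8
seg 3: a=4, c=M3/2=-723/56, d=(M4−M3)/(6·1)=241/56, b=Δ3−h3·(2M3+M4)/6=73/28
t_q=7/4 → seg 1, τ=3/4; S=-3+-143/28·τ+75/56·τ²+155/56·τ³=-17595/3584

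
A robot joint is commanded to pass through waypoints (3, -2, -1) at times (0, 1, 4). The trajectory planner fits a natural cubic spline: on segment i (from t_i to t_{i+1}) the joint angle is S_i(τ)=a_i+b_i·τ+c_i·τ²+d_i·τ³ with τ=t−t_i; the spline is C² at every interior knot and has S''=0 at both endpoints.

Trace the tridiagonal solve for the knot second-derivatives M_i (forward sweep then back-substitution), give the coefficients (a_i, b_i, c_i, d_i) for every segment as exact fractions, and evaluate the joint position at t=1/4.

Δ: Δ0=-5, Δ1=1/3
row 1: diag=8, rhs=32; c'=3/8, d'=4
back: M1=4
M: M0=0, M1=4, M2=0
seg 0: a=3, c=M0/2=0, d=(M1−M0)/(6·1)=2/3, b=Δ0−h0·(2M0+M1)/6=-17/3
seg 1: a=-2, c=M1/2=2, d=(M2−M1)/(6·3)=-2/9, b=Δ1−h1·(2M1+M2)/6=-11/3
t_q=1/4 → seg 0, τ=1/4; S=3+-17/3·τ+0·τ²+2/3·τ³=51/32

  seg 0: a=3 b=-17/3 c=0 d=2/3
  seg 1: a=-2 b=-11/3 c=2 d=-2/9
S(1/4) = 51/32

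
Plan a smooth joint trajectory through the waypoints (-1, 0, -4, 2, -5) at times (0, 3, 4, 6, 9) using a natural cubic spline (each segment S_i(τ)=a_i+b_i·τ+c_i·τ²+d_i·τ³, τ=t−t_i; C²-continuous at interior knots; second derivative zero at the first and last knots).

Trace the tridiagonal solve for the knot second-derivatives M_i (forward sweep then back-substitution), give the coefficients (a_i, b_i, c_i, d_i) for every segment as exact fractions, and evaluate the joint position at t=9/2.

  seg 0: a=-1 b=186/73 c=0 d=-485/1971
  seg 1: a=0 b=-299/73 c=-485/219 d=506/219
  seg 2: a=-4 b=-349/219 c=1033/219 d=-265/219
  seg 3: a=2 b=201/73 c=-557/219 d=557/1971
S(9/2) = -2201/584

Δ: Δ0=1/3, Δ1=-4, Δ2=3, Δ3=-7/3
row 1: diag=8, rhs=-26; c'=1/8, d'=-13/4
row 2: denom=6−1·1/8=47/8; d'=(42−1·-13/4)/(47/8)=362/47
row 3: denom=10−2·16/47=438/47; d'=(-32−2·362/47)/(438/47)=-1114/219
back: M3=-1114/219
back: M2=362/47−16/47·-1114/219=2066/219
back: M1=-13/4−1/8·2066/219=-970/219
M: M0=0, M1=-970/219, M2=2066/219, M3=-1114/219, M4=0
seg 0: a=-1, c=M0/2=0, d=(M1−M0)/(6·3)=-485/1971, b=Δ0−h0·(2M0+M1)/6=186/73
seg 1: a=0, c=M1/2=-485/219, d=(M2−M1)/(6·1)=506/219, b=Δ1−h1·(2M1+M2)/6=-299/73
seg 2: a=-4, c=M2/2=1033/219, d=(M3−M2)/(6·2)=-265/219, b=Δ2−h2·(2M2+M3)/6=-349/219
seg 3: a=2, c=M3/2=-557/219, d=(M4−M3)/(6·3)=557/1971, b=Δ3−h3·(2M3+M4)/6=201/73
t_q=9/2 → seg 2, τ=1/2; S=-4+-349/219·τ+1033/219·τ²+-265/219·τ³=-2201/584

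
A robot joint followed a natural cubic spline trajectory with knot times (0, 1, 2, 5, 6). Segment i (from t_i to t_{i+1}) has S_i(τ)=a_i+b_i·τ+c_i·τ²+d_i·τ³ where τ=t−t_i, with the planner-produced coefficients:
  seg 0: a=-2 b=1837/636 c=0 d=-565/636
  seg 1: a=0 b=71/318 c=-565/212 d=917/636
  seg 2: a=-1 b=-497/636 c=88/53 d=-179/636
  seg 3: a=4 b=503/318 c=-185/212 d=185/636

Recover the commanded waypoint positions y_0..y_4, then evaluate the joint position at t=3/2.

y_0=-2 y_1=0 y_2=-1 y_3=4 y_4=5
S(3/2) = -635/1696

y_0 = S_0(0) = a_0 = -2
y_1 = S_1(0) = a_1 = 0
y_2 = S_2(0) = a_2 = -1
y_3 = S_3(0) = a_3 = 4
y_4 = S_3(1) = 5
t_q=3/2 is in segment 1 (τ=1/2); S_1(τ)=-635/1696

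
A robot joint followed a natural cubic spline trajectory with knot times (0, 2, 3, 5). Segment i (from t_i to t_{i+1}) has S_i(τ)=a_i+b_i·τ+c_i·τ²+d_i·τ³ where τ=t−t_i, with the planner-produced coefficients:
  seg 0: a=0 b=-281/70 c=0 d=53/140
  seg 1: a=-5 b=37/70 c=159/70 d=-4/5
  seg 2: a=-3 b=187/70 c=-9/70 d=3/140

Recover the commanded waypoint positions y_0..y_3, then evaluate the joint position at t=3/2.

y_0 = S_0(0) = a_0 = 0
y_1 = S_1(0) = a_1 = -5
y_2 = S_2(0) = a_2 = -3
y_3 = S_2(2) = 2
t_q=3/2 is in segment 0 (τ=3/2); S_0(τ)=-759/160

y_0=0 y_1=-5 y_2=-3 y_3=2
S(3/2) = -759/160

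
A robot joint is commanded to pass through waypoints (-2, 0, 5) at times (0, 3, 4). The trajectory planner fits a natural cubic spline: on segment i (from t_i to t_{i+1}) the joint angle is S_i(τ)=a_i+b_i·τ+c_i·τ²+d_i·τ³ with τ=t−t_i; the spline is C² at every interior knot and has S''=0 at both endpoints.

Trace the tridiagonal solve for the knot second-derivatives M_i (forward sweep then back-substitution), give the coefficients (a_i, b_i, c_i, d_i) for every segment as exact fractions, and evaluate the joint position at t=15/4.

  seg 0: a=-2 b=-23/24 c=0 d=13/72
  seg 1: a=0 b=47/12 c=13/8 d=-13/24
S(15/4) = 1855/512

Δ: Δ0=2/3, Δ1=5
row 1: diag=8, rhs=26; c'=1/8, d'=13/4
back: M1=13/4
M: M0=0, M1=13/4, M2=0
seg 0: a=-2, c=M0/2=0, d=(M1−M0)/(6·3)=13/72, b=Δ0−h0·(2M0+M1)/6=-23/24
seg 1: a=0, c=M1/2=13/8, d=(M2−M1)/(6·1)=-13/24, b=Δ1−h1·(2M1+M2)/6=47/12
t_q=15/4 → seg 1, τ=3/4; S=0+47/12·τ+13/8·τ²+-13/24·τ³=1855/512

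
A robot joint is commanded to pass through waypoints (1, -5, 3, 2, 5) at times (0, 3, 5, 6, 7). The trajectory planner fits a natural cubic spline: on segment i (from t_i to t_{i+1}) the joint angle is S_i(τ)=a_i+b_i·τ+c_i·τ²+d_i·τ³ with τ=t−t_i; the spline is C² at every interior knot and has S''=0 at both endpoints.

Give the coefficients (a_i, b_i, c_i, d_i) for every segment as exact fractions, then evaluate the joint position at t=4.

Δ: Δ0=-2, Δ1=4, Δ2=-1, Δ3=3
row 1: diag=10, rhs=36; c'=1/5, d'=18/5
row 2: denom=6−2·1/5=28/5; d'=(-30−2·18/5)/(28/5)=-93/14
row 3: denom=4−1·5/28=107/28; d'=(24−1·-93/14)/(107/28)=858/107
back: M3=858/107
back: M2=-93/14−5/28·858/107=-864/107
back: M1=18/5−1/5·-864/107=558/107
M: M0=0, M1=558/107, M2=-864/107, M3=858/107, M4=0
seg 0: a=1, c=M0/2=0, d=(M1−M0)/(6·3)=31/107, b=Δ0−h0·(2M0+M1)/6=-493/107
seg 1: a=-5, c=M1/2=279/107, d=(M2−M1)/(6·2)=-237/214, b=Δ1−h1·(2M1+M2)/6=344/107
seg 2: a=3, c=M2/2=-432/107, d=(M3−M2)/(6·1)=287/107, b=Δ2−h2·(2M2+M3)/6=38/107
seg 3: a=2, c=M3/2=429/107, d=(M4−M3)/(6·1)=-143/107, b=Δ3−h3·(2M3+M4)/6=35/107
t_q=4 → seg 1, τ=1; S=-5+344/107·τ+279/107·τ²+-237/214·τ³=-61/214

  seg 0: a=1 b=-493/107 c=0 d=31/107
  seg 1: a=-5 b=344/107 c=279/107 d=-237/214
  seg 2: a=3 b=38/107 c=-432/107 d=287/107
  seg 3: a=2 b=35/107 c=429/107 d=-143/107
S(4) = -61/214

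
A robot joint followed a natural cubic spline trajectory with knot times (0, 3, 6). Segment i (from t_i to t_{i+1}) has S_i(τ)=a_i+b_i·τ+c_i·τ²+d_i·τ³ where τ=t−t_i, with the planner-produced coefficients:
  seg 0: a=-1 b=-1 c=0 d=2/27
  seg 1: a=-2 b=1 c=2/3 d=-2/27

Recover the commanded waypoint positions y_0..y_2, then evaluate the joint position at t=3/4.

y_0 = S_0(0) = a_0 = -1
y_1 = S_1(0) = a_1 = -2
y_2 = S_1(3) = 5
t_q=3/4 is in segment 0 (τ=3/4); S_0(τ)=-55/32

y_0=-1 y_1=-2 y_2=5
S(3/4) = -55/32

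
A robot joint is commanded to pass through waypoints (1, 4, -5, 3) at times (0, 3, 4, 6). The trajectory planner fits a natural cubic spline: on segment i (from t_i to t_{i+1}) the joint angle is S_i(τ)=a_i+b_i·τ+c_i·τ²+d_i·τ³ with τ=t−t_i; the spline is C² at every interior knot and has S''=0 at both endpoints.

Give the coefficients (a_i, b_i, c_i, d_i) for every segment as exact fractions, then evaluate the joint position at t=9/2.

  seg 0: a=1 b=266/47 c=0 d=-73/141
  seg 1: a=4 b=-391/47 c=-219/47 d=187/47
  seg 2: a=-5 b=-268/47 c=342/47 d=-57/47
S(9/2) = -2325/376

Δ: Δ0=1, Δ1=-9, Δ2=4
row 1: diag=8, rhs=-60; c'=1/8, d'=-15/2
row 2: denom=6−1·1/8=47/8; d'=(78−1·-15/2)/(47/8)=684/47
back: M2=684/47
back: M1=-15/2−1/8·684/47=-438/47
M: M0=0, M1=-438/47, M2=684/47, M3=0
seg 0: a=1, c=M0/2=0, d=(M1−M0)/(6·3)=-73/141, b=Δ0−h0·(2M0+M1)/6=266/47
seg 1: a=4, c=M1/2=-219/47, d=(M2−M1)/(6·1)=187/47, b=Δ1−h1·(2M1+M2)/6=-391/47
seg 2: a=-5, c=M2/2=342/47, d=(M3−M2)/(6·2)=-57/47, b=Δ2−h2·(2M2+M3)/6=-268/47
t_q=9/2 → seg 2, τ=1/2; S=-5+-268/47·τ+342/47·τ²+-57/47·τ³=-2325/376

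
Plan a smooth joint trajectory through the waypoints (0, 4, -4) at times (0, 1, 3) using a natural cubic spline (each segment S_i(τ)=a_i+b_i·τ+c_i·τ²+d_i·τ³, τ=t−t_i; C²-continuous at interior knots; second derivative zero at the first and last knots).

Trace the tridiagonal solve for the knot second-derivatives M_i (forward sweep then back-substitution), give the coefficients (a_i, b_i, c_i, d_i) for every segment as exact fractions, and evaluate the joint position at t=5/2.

Δ: Δ0=4, Δ1=-4
row 1: diag=6, rhs=-48; c'=1/3, d'=-8
back: M1=-8
M: M0=0, M1=-8, M2=0
seg 0: a=0, c=M0/2=0, d=(M1−M0)/(6·1)=-4/3, b=Δ0−h0·(2M0+M1)/6=16/3
seg 1: a=4, c=M1/2=-4, d=(M2−M1)/(6·2)=2/3, b=Δ1−h1·(2M1+M2)/6=4/3
t_q=5/2 → seg 1, τ=3/2; S=4+4/3·τ+-4·τ²+2/3·τ³=-3/4

  seg 0: a=0 b=16/3 c=0 d=-4/3
  seg 1: a=4 b=4/3 c=-4 d=2/3
S(5/2) = -3/4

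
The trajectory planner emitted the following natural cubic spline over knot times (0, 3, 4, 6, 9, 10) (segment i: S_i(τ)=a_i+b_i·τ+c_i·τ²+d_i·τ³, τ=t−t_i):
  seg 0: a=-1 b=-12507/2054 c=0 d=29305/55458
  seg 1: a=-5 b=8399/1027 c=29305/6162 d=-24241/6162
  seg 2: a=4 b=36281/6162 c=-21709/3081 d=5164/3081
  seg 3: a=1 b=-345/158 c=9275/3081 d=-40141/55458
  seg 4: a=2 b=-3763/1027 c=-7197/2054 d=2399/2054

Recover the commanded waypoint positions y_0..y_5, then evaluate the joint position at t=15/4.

y_0=-1 y_1=-5 y_2=4 y_3=1 y_4=2 y_5=-4
S(15/4) = 282515/131456

y_0 = S_0(0) = a_0 = -1
y_1 = S_1(0) = a_1 = -5
y_2 = S_2(0) = a_2 = 4
y_3 = S_3(0) = a_3 = 1
y_4 = S_4(0) = a_4 = 2
y_5 = S_4(1) = -4
t_q=15/4 is in segment 1 (τ=3/4); S_1(τ)=282515/131456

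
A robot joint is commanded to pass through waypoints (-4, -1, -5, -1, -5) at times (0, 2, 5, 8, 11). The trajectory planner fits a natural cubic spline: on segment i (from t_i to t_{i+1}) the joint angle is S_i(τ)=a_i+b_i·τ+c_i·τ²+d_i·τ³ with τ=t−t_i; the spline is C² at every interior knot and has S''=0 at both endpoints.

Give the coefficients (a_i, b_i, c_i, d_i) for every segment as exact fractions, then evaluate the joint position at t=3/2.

Δ: Δ0=3/2, Δ1=-4/3, Δ2=4/3, Δ3=-4/3
row 1: diag=10, rhs=-17; c'=3/10, d'=-17/10
row 2: denom=12−3·3/10=111/10; d'=(16−3·-17/10)/(111/10)=211/111
row 3: denom=12−3·10/37=414/37; d'=(-16−3·211/111)/(414/37)=-803/414
back: M3=-803/414
back: M2=211/111−10/37·-803/414=502/207
back: M1=-17/10−3/10·502/207=-335/138
M: M0=0, M1=-335/138, M2=502/207, M3=-803/414, M4=0
seg 0: a=-4, c=M0/2=0, d=(M1−M0)/(6·2)=-335/1656, b=Δ0−h0·(2M0+M1)/6=478/207
seg 1: a=-1, c=M1/2=-335/276, d=(M2−M1)/(6·3)=2009/7452, b=Δ1−h1·(2M1+M2)/6=-49/414
seg 2: a=-5, c=M2/2=251/207, d=(M3−M2)/(6·3)=-1807/7452, b=Δ2−h2·(2M2+M3)/6=-101/828
seg 3: a=-1, c=M3/2=-803/828, d=(M4−M3)/(6·3)=803/7452, b=Δ3−h3·(2M3+M4)/6=251/414
t_q=3/2 → seg 0, τ=3/2; S=-4+478/207·τ+0·τ²+-335/1656·τ³=-5383/4416

  seg 0: a=-4 b=478/207 c=0 d=-335/1656
  seg 1: a=-1 b=-49/414 c=-335/276 d=2009/7452
  seg 2: a=-5 b=-101/828 c=251/207 d=-1807/7452
  seg 3: a=-1 b=251/414 c=-803/828 d=803/7452
S(3/2) = -5383/4416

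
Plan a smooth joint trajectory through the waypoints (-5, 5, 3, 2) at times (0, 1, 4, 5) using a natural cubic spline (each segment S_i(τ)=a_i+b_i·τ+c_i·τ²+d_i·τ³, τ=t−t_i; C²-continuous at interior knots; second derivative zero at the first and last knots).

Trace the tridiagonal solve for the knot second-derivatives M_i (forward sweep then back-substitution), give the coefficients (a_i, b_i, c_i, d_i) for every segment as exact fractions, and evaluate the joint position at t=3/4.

  seg 0: a=-5 b=173/15 c=0 d=-23/15
  seg 1: a=5 b=104/15 c=-23/5 d=31/45
  seg 2: a=3 b=-31/15 c=8/5 d=-8/15
S(3/4) = 961/320

Δ: Δ0=10, Δ1=-2/3, Δ2=-1
row 1: diag=8, rhs=-64; c'=3/8, d'=-8
row 2: denom=8−3·3/8=55/8; d'=(-2−3·-8)/(55/8)=16/5
back: M2=16/5
back: M1=-8−3/8·16/5=-46/5
M: M0=0, M1=-46/5, M2=16/5, M3=0
seg 0: a=-5, c=M0/2=0, d=(M1−M0)/(6·1)=-23/15, b=Δ0−h0·(2M0+M1)/6=173/15
seg 1: a=5, c=M1/2=-23/5, d=(M2−M1)/(6·3)=31/45, b=Δ1−h1·(2M1+M2)/6=104/15
seg 2: a=3, c=M2/2=8/5, d=(M3−M2)/(6·1)=-8/15, b=Δ2−h2·(2M2+M3)/6=-31/15
t_q=3/4 → seg 0, τ=3/4; S=-5+173/15·τ+0·τ²+-23/15·τ³=961/320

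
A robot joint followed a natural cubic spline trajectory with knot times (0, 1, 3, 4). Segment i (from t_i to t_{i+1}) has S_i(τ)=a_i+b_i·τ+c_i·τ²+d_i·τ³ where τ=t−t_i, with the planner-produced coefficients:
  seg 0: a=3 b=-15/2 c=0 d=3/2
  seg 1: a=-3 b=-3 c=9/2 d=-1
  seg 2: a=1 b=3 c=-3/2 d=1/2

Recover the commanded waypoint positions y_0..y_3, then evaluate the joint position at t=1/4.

y_0=3 y_1=-3 y_2=1 y_3=3
S(1/4) = 147/128

y_0 = S_0(0) = a_0 = 3
y_1 = S_1(0) = a_1 = -3
y_2 = S_2(0) = a_2 = 1
y_3 = S_2(1) = 3
t_q=1/4 is in segment 0 (τ=1/4); S_0(τ)=147/128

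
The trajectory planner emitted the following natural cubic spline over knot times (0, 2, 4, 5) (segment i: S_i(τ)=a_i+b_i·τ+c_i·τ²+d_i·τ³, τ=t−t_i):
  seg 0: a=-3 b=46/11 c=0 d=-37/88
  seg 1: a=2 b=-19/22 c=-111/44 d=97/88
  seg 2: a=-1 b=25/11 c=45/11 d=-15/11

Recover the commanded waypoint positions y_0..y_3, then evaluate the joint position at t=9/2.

y_0=-3 y_1=2 y_2=-1 y_3=4
S(9/2) = 87/88

y_0 = S_0(0) = a_0 = -3
y_1 = S_1(0) = a_1 = 2
y_2 = S_2(0) = a_2 = -1
y_3 = S_2(1) = 4
t_q=9/2 is in segment 2 (τ=1/2); S_2(τ)=87/88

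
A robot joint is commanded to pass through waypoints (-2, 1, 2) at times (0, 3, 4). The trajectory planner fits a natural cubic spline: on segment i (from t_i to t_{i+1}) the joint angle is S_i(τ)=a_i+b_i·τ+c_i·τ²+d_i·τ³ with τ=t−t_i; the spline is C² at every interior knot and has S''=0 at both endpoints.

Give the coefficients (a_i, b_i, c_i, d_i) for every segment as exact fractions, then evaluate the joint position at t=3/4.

  seg 0: a=-2 b=1 c=0 d=0
  seg 1: a=1 b=1 c=0 d=0
S(3/4) = -5/4

Δ: Δ0=1, Δ1=1
row 1: diag=8, rhs=0; c'=1/8, d'=0
back: M1=0
M: M0=0, M1=0, M2=0
seg 0: a=-2, c=M0/2=0, d=(M1−M0)/(6·3)=0, b=Δ0−h0·(2M0+M1)/6=1
seg 1: a=1, c=M1/2=0, d=(M2−M1)/(6·1)=0, b=Δ1−h1·(2M1+M2)/6=1
t_q=3/4 → seg 0, τ=3/4; S=-2+1·τ+0·τ²+0·τ³=-5/4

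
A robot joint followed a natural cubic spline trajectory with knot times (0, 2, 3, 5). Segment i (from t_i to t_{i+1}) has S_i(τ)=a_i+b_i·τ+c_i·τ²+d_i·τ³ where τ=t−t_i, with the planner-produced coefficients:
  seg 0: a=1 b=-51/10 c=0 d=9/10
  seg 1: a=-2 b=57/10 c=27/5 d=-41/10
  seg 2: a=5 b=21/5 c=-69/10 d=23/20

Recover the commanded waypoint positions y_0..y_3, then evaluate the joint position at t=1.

y_0 = S_0(0) = a_0 = 1
y_1 = S_1(0) = a_1 = -2
y_2 = S_2(0) = a_2 = 5
y_3 = S_2(2) = -5
t_q=1 is in segment 0 (τ=1); S_0(τ)=-16/5

y_0=1 y_1=-2 y_2=5 y_3=-5
S(1) = -16/5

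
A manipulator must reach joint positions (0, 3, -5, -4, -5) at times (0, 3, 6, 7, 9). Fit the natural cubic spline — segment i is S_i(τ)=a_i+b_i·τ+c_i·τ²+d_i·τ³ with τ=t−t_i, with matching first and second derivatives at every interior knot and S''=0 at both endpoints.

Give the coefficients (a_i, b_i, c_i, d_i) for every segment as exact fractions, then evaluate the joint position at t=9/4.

Δ: Δ0=1, Δ1=-8/3, Δ2=1, Δ3=-1/2
row 1: diag=12, rhs=-22; c'=1/4, d'=-11/6
row 2: denom=8−3·1/4=29/4; d'=(22−3·-11/6)/(29/4)=110/29
row 3: denom=6−1·4/29=170/29; d'=(-9−1·110/29)/(170/29)=-371/170
back: M3=-371/170
back: M2=110/29−4/29·-371/170=348/85
back: M1=-11/6−1/4·348/85=-1457/510
M: M0=0, M1=-1457/510, M2=348/85, M3=-371/170, M4=0
seg 0: a=0, c=M0/2=0, d=(M1−M0)/(6·3)=-1457/9180, b=Δ0−h0·(2M0+M1)/6=2477/1020
seg 1: a=3, c=M1/2=-1457/1020, d=(M2−M1)/(6·3)=709/1836, b=Δ1−h1·(2M1+M2)/6=-947/510
seg 2: a=-5, c=M2/2=174/85, d=(M3−M2)/(6·1)=-1067/1020, b=Δ2−h2·(2M2+M3)/6=-1/1020
seg 3: a=-4, c=M3/2=-371/340, d=(M4−M3)/(6·2)=371/2040, b=Δ3−h3·(2M3+M4)/6=487/510
t_q=9/4 → seg 0, τ=9/4; S=0+2477/1020·τ+0·τ²+-1457/9180·τ³=79557/21760

  seg 0: a=0 b=2477/1020 c=0 d=-1457/9180
  seg 1: a=3 b=-947/510 c=-1457/1020 d=709/1836
  seg 2: a=-5 b=-1/1020 c=174/85 d=-1067/1020
  seg 3: a=-4 b=487/510 c=-371/340 d=371/2040
S(9/4) = 79557/21760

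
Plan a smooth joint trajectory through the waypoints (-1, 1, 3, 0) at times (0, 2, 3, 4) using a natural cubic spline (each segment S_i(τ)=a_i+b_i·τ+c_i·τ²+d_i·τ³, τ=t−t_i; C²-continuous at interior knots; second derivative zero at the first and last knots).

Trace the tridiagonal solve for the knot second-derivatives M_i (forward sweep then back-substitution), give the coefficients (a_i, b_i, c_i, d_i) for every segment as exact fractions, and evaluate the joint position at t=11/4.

  seg 0: a=-1 b=5/23 c=0 d=9/46
  seg 1: a=1 b=59/23 c=27/23 d=-40/23
  seg 2: a=3 b=-7/23 c=-93/23 d=31/23
S(11/4) = 1049/368

Δ: Δ0=1, Δ1=2, Δ2=-3
row 1: diag=6, rhs=6; c'=1/6, d'=1
row 2: denom=4−1·1/6=23/6; d'=(-30−1·1)/(23/6)=-186/23
back: M2=-186/23
back: M1=1−1/6·-186/23=54/23
M: M0=0, M1=54/23, M2=-186/23, M3=0
seg 0: a=-1, c=M0/2=0, d=(M1−M0)/(6·2)=9/46, b=Δ0−h0·(2M0+M1)/6=5/23
seg 1: a=1, c=M1/2=27/23, d=(M2−M1)/(6·1)=-40/23, b=Δ1−h1·(2M1+M2)/6=59/23
seg 2: a=3, c=M2/2=-93/23, d=(M3−M2)/(6·1)=31/23, b=Δ2−h2·(2M2+M3)/6=-7/23
t_q=11/4 → seg 1, τ=3/4; S=1+59/23·τ+27/23·τ²+-40/23·τ³=1049/368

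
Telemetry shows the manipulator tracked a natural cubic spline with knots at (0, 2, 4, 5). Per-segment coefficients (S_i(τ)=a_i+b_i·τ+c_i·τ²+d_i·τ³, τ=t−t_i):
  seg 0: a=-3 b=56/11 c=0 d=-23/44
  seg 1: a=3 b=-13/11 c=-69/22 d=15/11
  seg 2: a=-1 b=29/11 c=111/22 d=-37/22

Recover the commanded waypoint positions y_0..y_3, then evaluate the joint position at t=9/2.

y_0=-3 y_1=3 y_2=-1 y_3=5
S(9/2) = 241/176

y_0 = S_0(0) = a_0 = -3
y_1 = S_1(0) = a_1 = 3
y_2 = S_2(0) = a_2 = -1
y_3 = S_2(1) = 5
t_q=9/2 is in segment 2 (τ=1/2); S_2(τ)=241/176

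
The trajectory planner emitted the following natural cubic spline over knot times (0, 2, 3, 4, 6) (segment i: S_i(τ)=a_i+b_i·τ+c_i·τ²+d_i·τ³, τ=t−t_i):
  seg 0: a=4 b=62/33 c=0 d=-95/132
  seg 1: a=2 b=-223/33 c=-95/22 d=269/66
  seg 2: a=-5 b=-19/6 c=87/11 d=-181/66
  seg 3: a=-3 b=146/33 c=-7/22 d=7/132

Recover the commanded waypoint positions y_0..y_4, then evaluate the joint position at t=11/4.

y_0=4 y_1=2 y_2=-5 y_3=-3 y_4=5
S(11/4) = -5319/1408

y_0 = S_0(0) = a_0 = 4
y_1 = S_1(0) = a_1 = 2
y_2 = S_2(0) = a_2 = -5
y_3 = S_3(0) = a_3 = -3
y_4 = S_3(2) = 5
t_q=11/4 is in segment 1 (τ=3/4); S_1(τ)=-5319/1408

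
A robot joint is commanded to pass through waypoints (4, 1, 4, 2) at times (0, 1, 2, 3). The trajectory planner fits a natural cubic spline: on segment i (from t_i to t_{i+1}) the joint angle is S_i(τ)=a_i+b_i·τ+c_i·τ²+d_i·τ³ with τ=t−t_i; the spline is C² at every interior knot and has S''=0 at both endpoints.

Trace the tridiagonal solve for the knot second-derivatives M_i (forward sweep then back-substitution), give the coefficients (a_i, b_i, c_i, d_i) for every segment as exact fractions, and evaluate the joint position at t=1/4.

Δ: Δ0=-3, Δ1=3, Δ2=-2
row 1: diag=4, rhs=36; c'=1/4, d'=9
row 2: denom=4−1·1/4=15/4; d'=(-30−1·9)/(15/4)=-52/5
back: M2=-52/5
back: M1=9−1/4·-52/5=58/5
M: M0=0, M1=58/5, M2=-52/5, M3=0
seg 0: a=4, c=M0/2=0, d=(M1−M0)/(6·1)=29/15, b=Δ0−h0·(2M0+M1)/6=-74/15
seg 1: a=1, c=M1/2=29/5, d=(M2−M1)/(6·1)=-11/3, b=Δ1−h1·(2M1+M2)/6=13/15
seg 2: a=4, c=M2/2=-26/5, d=(M3−M2)/(6·1)=26/15, b=Δ2−h2·(2M2+M3)/6=22/15
t_q=1/4 → seg 0, τ=1/4; S=4+-74/15·τ+0·τ²+29/15·τ³=179/64

  seg 0: a=4 b=-74/15 c=0 d=29/15
  seg 1: a=1 b=13/15 c=29/5 d=-11/3
  seg 2: a=4 b=22/15 c=-26/5 d=26/15
S(1/4) = 179/64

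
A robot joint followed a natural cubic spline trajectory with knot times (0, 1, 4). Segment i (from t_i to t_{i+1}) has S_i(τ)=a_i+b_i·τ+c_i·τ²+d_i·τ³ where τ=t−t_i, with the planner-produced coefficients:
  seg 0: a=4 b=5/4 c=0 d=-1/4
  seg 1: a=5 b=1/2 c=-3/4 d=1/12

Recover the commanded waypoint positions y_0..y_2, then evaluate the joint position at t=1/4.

y_0=4 y_1=5 y_2=2
S(1/4) = 1103/256

y_0 = S_0(0) = a_0 = 4
y_1 = S_1(0) = a_1 = 5
y_2 = S_1(3) = 2
t_q=1/4 is in segment 0 (τ=1/4); S_0(τ)=1103/256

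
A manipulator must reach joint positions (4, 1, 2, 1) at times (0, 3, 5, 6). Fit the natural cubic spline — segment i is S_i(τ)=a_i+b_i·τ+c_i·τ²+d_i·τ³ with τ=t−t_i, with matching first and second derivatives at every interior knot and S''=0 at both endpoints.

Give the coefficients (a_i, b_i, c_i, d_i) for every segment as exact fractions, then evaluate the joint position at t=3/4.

  seg 0: a=4 b=-23/14 c=0 d=1/14
  seg 1: a=1 b=2/7 c=9/14 d=-15/56
  seg 2: a=2 b=-5/14 c=-27/28 d=9/28
S(3/4) = 2507/896

Δ: Δ0=-1, Δ1=1/2, Δ2=-1
row 1: diag=10, rhs=9; c'=1/5, d'=9/10
row 2: denom=6−2·1/5=28/5; d'=(-9−2·9/10)/(28/5)=-27/14
back: M2=-27/14
back: M1=9/10−1/5·-27/14=9/7
M: M0=0, M1=9/7, M2=-27/14, M3=0
seg 0: a=4, c=M0/2=0, d=(M1−M0)/(6·3)=1/14, b=Δ0−h0·(2M0+M1)/6=-23/14
seg 1: a=1, c=M1/2=9/14, d=(M2−M1)/(6·2)=-15/56, b=Δ1−h1·(2M1+M2)/6=2/7
seg 2: a=2, c=M2/2=-27/28, d=(M3−M2)/(6·1)=9/28, b=Δ2−h2·(2M2+M3)/6=-5/14
t_q=3/4 → seg 0, τ=3/4; S=4+-23/14·τ+0·τ²+1/14·τ³=2507/896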